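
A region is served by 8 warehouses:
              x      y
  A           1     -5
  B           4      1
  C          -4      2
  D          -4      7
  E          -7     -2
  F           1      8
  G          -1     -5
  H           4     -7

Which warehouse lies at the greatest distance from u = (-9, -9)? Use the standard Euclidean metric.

F

Compare squared distances (the ordering matches that of the actual distances):
|uA|² = (-9−1)² + (-9−(-5))² = 100 + 16 = 116
|uB|² = (-9−4)² + (-9−1)² = 169 + 100 = 269
|uC|² = (-9−(-4))² + (-9−2)² = 25 + 121 = 146
|uD|² = (-9−(-4))² + (-9−7)² = 25 + 256 = 281
|uE|² = (-9−(-7))² + (-9−(-2))² = 4 + 49 = 53
|uF|² = (-9−1)² + (-9−8)² = 100 + 289 = 389
|uG|² = (-9−(-1))² + (-9−(-5))² = 64 + 16 = 80
|uH|² = (-9−4)² + (-9−(-7))² = 169 + 4 = 173
The largest is to F.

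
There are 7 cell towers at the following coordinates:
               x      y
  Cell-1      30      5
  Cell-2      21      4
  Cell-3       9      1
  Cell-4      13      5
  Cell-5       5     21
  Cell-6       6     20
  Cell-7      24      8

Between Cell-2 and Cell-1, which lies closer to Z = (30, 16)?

Cell-1

Compare squared distances:
d²(Z, Cell-2) = (30−21)² + (16−4)² = 81 + 144 = 225
d²(Z, Cell-1) = (30−30)² + (16−5)² = 0 + 121 = 121
225 > 121, so Cell-1 is closer.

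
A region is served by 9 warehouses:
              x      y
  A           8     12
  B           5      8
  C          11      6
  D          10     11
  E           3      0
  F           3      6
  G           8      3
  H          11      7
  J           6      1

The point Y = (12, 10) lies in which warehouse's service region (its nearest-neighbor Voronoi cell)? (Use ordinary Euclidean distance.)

Compare squared distances (the ordering matches that of the actual distances):
|YA|² = 16 + 4 = 20
|YB|² = 49 + 4 = 53
|YC|² = 1 + 16 = 17
|YD|² = 4 + 1 = 5
|YE|² = 81 + 100 = 181
|YF|² = 81 + 16 = 97
|YG|² = 16 + 49 = 65
|YH|² = 1 + 9 = 10
|YJ|² = 36 + 81 = 117
D is nearest.

D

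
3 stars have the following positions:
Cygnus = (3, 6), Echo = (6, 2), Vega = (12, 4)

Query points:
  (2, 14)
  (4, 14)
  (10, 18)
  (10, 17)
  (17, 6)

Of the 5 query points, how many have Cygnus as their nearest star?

(2, 14) — d² to each: Cygnus:65, Echo:160, Vega:200 → nearest is Cygnus
(4, 14) — d² to each: Cygnus:65, Echo:148, Vega:164 → nearest is Cygnus
(10, 18) — d² to each: Cygnus:193, Echo:272, Vega:200 → nearest is Cygnus
(10, 17) — d² to each: Cygnus:170, Echo:241, Vega:173 → nearest is Cygnus
(17, 6) — d² to each: Cygnus:196, Echo:137, Vega:29 → nearest is Vega
4 of the 5 points have Cygnus as nearest.

4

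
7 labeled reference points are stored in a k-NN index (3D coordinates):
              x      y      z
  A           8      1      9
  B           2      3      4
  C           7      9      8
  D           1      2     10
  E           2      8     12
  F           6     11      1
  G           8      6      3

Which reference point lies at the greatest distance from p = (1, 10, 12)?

F

Since √ is increasing, it suffices to compare squared distances:
|pA|² = (1−8)² + (10−1)² + (12−9)² = 49 + 81 + 9 = 139
|pB|² = (1−2)² + (10−3)² + (12−4)² = 1 + 49 + 64 = 114
|pC|² = (1−7)² + (10−9)² + (12−8)² = 36 + 1 + 16 = 53
|pD|² = (1−1)² + (10−2)² + (12−10)² = 0 + 64 + 4 = 68
|pE|² = (1−2)² + (10−8)² + (12−12)² = 1 + 4 + 0 = 5
|pF|² = (1−6)² + (10−11)² + (12−1)² = 25 + 1 + 121 = 147
|pG|² = (1−8)² + (10−6)² + (12−3)² = 49 + 16 + 81 = 146
The largest is to F.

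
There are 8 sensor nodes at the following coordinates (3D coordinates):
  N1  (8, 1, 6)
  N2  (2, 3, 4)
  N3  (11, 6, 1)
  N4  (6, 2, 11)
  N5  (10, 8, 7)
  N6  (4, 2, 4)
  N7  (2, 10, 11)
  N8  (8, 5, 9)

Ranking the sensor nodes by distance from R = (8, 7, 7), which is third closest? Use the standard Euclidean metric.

N1

Squared Euclidean distances:
|RN1|² = (8−8)² + (7−1)² + (7−6)² = 0 + 36 + 1 = 37
|RN2|² = (8−2)² + (7−3)² + (7−4)² = 36 + 16 + 9 = 61
|RN3|² = (8−11)² + (7−6)² + (7−1)² = 9 + 1 + 36 = 46
|RN4|² = (8−6)² + (7−2)² + (7−11)² = 4 + 25 + 16 = 45
|RN5|² = (8−10)² + (7−8)² + (7−7)² = 4 + 1 + 0 = 5
|RN6|² = (8−4)² + (7−2)² + (7−4)² = 16 + 25 + 9 = 50
|RN7|² = (8−2)² + (7−10)² + (7−11)² = 36 + 9 + 16 = 61
|RN8|² = (8−8)² + (7−5)² + (7−9)² = 0 + 4 + 4 = 8
Sorted ascending: N5, N8, N1, N4, … — the third-nearest is N1.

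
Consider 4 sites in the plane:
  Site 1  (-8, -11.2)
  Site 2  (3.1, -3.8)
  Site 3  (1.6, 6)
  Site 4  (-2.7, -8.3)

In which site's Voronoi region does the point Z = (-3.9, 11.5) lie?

Site 3

Squared Euclidean distances:
d²(Z, Site 1) = 16.81 + 515.29 = 532.1
d²(Z, Site 2) = 49 + 234.09 = 283.09
d²(Z, Site 3) = 30.25 + 30.25 = 60.5
d²(Z, Site 4) = 1.44 + 392.04 = 393.48
The smallest is to Site 3, so Z lies in the Voronoi region of Site 3.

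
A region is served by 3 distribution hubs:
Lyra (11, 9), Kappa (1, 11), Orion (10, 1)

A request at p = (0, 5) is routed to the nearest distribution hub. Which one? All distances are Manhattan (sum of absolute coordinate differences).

d(p, Lyra) = |0−11| + |5−9| = 11 + 4 = 15
d(p, Kappa) = |0−1| + |5−11| = 1 + 6 = 7
d(p, Orion) = |0−10| + |5−1| = 10 + 4 = 14
The smallest is to Kappa, so p lies in the Voronoi region of Kappa.

Kappa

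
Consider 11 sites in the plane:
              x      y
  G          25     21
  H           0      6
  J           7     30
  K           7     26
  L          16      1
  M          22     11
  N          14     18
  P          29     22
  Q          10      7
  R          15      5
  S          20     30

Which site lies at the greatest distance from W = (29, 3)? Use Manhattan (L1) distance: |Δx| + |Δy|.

d(W,G) = |29−25| + |3−21| = 4 + 18 = 22
d(W,H) = |29−0| + |3−6| = 29 + 3 = 32
d(W,J) = |29−7| + |3−30| = 22 + 27 = 49
d(W,K) = |29−7| + |3−26| = 22 + 23 = 45
d(W,L) = |29−16| + |3−1| = 13 + 2 = 15
d(W,M) = |29−22| + |3−11| = 7 + 8 = 15
d(W,N) = |29−14| + |3−18| = 15 + 15 = 30
d(W,P) = |29−29| + |3−22| = 0 + 19 = 19
d(W,Q) = |29−10| + |3−7| = 19 + 4 = 23
d(W,R) = |29−15| + |3−5| = 14 + 2 = 16
d(W,S) = |29−20| + |3−30| = 9 + 27 = 36
The largest is to J.

J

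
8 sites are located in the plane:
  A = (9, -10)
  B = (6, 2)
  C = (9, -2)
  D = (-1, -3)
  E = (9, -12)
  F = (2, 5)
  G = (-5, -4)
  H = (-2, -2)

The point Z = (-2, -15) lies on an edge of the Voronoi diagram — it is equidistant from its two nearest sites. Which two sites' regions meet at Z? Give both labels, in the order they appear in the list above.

Squared distances from Z to each site:
|ZA|² = (-2−9)² + (-15−(-10))² = 121 + 25 = 146
|ZB|² = (-2−6)² + (-15−2)² = 64 + 289 = 353
|ZC|² = (-2−9)² + (-15−(-2))² = 121 + 169 = 290
|ZD|² = (-2−(-1))² + (-15−(-3))² = 1 + 144 = 145
|ZE|² = (-2−9)² + (-15−(-12))² = 121 + 9 = 130
|ZF|² = (-2−2)² + (-15−5)² = 16 + 400 = 416
|ZG|² = (-2−(-5))² + (-15−(-4))² = 9 + 121 = 130
|ZH|² = (-2−(-2))² + (-15−(-2))² = 0 + 169 = 169
Z is equidistant from E and G (both at squared distance 130), and every other site is strictly farther — so Z lies on the E–G Voronoi edge.

E and G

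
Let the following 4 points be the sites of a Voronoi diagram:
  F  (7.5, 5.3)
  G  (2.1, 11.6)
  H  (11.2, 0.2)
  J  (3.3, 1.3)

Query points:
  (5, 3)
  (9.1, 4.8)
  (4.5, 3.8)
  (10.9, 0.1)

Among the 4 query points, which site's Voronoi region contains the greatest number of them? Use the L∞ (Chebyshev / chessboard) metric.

(5, 3) — d to each: F:2.5, G:8.6, H:6.2, J:1.7 → nearest is J
(9.1, 4.8) — d to each: F:1.6, G:7, H:4.6, J:5.8 → nearest is F
(4.5, 3.8) — d to each: F:3, G:7.8, H:6.7, J:2.5 → nearest is J
(10.9, 0.1) — d to each: F:5.2, G:11.5, H:0.3, J:7.6 → nearest is H
Tally — F:1, H:1, J:2. J captures the most (2).

J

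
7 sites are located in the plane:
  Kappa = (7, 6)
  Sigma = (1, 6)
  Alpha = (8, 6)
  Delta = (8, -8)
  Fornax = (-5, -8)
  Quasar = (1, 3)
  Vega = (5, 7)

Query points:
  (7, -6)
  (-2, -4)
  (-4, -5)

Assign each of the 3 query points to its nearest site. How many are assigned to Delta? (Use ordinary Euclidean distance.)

(7, -6) — d² to each: Kappa:144, Sigma:180, Alpha:145, Delta:5, Fornax:148, Quasar:117, Vega:173 → nearest is Delta
(-2, -4) — d² to each: Kappa:181, Sigma:109, Alpha:200, Delta:116, Fornax:25, Quasar:58, Vega:170 → nearest is Fornax
(-4, -5) — d² to each: Kappa:242, Sigma:146, Alpha:265, Delta:153, Fornax:10, Quasar:89, Vega:225 → nearest is Fornax
1 of the 3 points has Delta as nearest.

1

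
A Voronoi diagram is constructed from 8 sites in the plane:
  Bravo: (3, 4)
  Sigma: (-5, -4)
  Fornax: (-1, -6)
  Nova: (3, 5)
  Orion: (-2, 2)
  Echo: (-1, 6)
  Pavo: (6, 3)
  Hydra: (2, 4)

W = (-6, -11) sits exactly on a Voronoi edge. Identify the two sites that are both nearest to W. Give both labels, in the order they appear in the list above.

Squared distances from W to each site:
d²(W, Bravo) = (-6−3)² + (-11−4)² = 81 + 225 = 306
d²(W, Sigma) = (-6−(-5))² + (-11−(-4))² = 1 + 49 = 50
d²(W, Fornax) = (-6−(-1))² + (-11−(-6))² = 25 + 25 = 50
d²(W, Nova) = (-6−3)² + (-11−5)² = 81 + 256 = 337
d²(W, Orion) = (-6−(-2))² + (-11−2)² = 16 + 169 = 185
d²(W, Echo) = (-6−(-1))² + (-11−6)² = 25 + 289 = 314
d²(W, Pavo) = (-6−6)² + (-11−3)² = 144 + 196 = 340
d²(W, Hydra) = (-6−2)² + (-11−4)² = 64 + 225 = 289
W is equidistant from Sigma and Fornax (both at squared distance 50), and every other site is strictly farther — so W lies on the Sigma–Fornax Voronoi edge.

Sigma and Fornax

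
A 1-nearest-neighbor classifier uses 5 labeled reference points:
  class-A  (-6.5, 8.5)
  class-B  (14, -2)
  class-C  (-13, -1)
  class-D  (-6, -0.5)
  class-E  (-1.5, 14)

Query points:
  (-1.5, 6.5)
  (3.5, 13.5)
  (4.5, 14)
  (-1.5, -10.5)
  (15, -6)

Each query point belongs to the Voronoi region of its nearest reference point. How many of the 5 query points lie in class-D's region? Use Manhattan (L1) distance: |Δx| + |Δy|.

1

(-1.5, 6.5) — d to each: class-A:7, class-B:24, class-C:19, class-D:11.5, class-E:7.5 → nearest is class-A
(3.5, 13.5) — d to each: class-A:15, class-B:26, class-C:31, class-D:23.5, class-E:5.5 → nearest is class-E
(4.5, 14) — d to each: class-A:16.5, class-B:25.5, class-C:32.5, class-D:25, class-E:6 → nearest is class-E
(-1.5, -10.5) — d to each: class-A:24, class-B:24, class-C:21, class-D:14.5, class-E:24.5 → nearest is class-D
(15, -6) — d to each: class-A:36, class-B:5, class-C:33, class-D:26.5, class-E:36.5 → nearest is class-B
1 of the 5 points has class-D as nearest.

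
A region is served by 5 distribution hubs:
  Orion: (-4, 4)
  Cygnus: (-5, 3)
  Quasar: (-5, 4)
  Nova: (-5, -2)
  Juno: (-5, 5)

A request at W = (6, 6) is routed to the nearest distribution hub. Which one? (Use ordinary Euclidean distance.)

Orion

Since √ is increasing, it suffices to compare squared distances:
d²(W, Orion) = (6−(-4))² + (6−4)² = 100 + 4 = 104
d²(W, Cygnus) = (6−(-5))² + (6−3)² = 121 + 9 = 130
d²(W, Quasar) = (6−(-5))² + (6−4)² = 121 + 4 = 125
d²(W, Nova) = (6−(-5))² + (6−(-2))² = 121 + 64 = 185
d²(W, Juno) = (6−(-5))² + (6−5)² = 121 + 1 = 122
Orion is nearest.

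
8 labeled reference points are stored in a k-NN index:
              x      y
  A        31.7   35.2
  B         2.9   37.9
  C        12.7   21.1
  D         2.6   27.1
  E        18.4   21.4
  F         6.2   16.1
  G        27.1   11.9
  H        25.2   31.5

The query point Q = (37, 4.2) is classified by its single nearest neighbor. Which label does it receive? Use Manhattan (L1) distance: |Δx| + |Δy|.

d(Q,A) = |37−31.7| + |4.2−35.2| = 5.3 + 31 = 36.3
d(Q,B) = |37−2.9| + |4.2−37.9| = 34.1 + 33.7 = 67.8
d(Q,C) = |37−12.7| + |4.2−21.1| = 24.3 + 16.9 = 41.2
d(Q,D) = |37−2.6| + |4.2−27.1| = 34.4 + 22.9 = 57.3
d(Q,E) = |37−18.4| + |4.2−21.4| = 18.6 + 17.2 = 35.8
d(Q,F) = |37−6.2| + |4.2−16.1| = 30.8 + 11.9 = 42.7
d(Q,G) = |37−27.1| + |4.2−11.9| = 9.9 + 7.7 = 17.6
d(Q,H) = |37−25.2| + |4.2−31.5| = 11.8 + 27.3 = 39.1
G is nearest.

G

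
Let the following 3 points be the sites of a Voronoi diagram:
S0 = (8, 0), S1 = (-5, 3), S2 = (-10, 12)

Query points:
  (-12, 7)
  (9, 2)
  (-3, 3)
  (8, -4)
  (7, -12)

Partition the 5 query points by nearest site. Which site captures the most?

S0

(-12, 7) — d² to each: S0:449, S1:65, S2:29 → nearest is S2
(9, 2) — d² to each: S0:5, S1:197, S2:461 → nearest is S0
(-3, 3) — d² to each: S0:130, S1:4, S2:130 → nearest is S1
(8, -4) — d² to each: S0:16, S1:218, S2:580 → nearest is S0
(7, -12) — d² to each: S0:145, S1:369, S2:865 → nearest is S0
Tally — S0:3, S1:1, S2:1. S0 captures the most (3).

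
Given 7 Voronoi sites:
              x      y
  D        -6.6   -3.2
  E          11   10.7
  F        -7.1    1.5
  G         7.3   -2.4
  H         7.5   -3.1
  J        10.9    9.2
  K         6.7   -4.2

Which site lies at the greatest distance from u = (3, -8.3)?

E

Since √ is increasing, it suffices to compare squared distances:
|uD|² = (3−(-6.6))² + (-8.3−(-3.2))² = 92.16 + 26.01 = 118.17
|uE|² = (3−11)² + (-8.3−10.7)² = 64 + 361 = 425
|uF|² = (3−(-7.1))² + (-8.3−1.5)² = 102.01 + 96.04 = 198.05
|uG|² = (3−7.3)² + (-8.3−(-2.4))² = 18.49 + 34.81 = 53.3
|uH|² = (3−7.5)² + (-8.3−(-3.1))² = 20.25 + 27.04 = 47.29
|uJ|² = (3−10.9)² + (-8.3−9.2)² = 62.41 + 306.25 = 368.66
|uK|² = (3−6.7)² + (-8.3−(-4.2))² = 13.69 + 16.81 = 30.5
The largest is to E.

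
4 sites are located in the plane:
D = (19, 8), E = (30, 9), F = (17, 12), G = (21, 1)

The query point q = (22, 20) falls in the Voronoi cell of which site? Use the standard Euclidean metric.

F

Squared Euclidean distances:
|qD|² = (22−19)² + (20−8)² = 9 + 144 = 153
|qE|² = (22−30)² + (20−9)² = 64 + 121 = 185
|qF|² = (22−17)² + (20−12)² = 25 + 64 = 89
|qG|² = (22−21)² + (20−1)² = 1 + 361 = 362
F is nearest.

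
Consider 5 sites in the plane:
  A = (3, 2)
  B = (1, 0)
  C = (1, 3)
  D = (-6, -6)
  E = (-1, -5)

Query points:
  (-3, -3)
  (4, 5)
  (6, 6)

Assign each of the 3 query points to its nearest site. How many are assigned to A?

2

(-3, -3) — d² to each: A:61, B:25, C:52, D:18, E:8 → nearest is E
(4, 5) — d² to each: A:10, B:34, C:13, D:221, E:125 → nearest is A
(6, 6) — d² to each: A:25, B:61, C:34, D:288, E:170 → nearest is A
2 of the 3 points have A as nearest.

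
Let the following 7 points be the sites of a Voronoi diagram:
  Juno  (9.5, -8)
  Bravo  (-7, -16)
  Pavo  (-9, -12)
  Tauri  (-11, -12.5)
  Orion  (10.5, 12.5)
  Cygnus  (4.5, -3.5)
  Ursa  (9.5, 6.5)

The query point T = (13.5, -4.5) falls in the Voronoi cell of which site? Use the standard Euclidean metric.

Juno

Compare squared distances (the ordering matches that of the actual distances):
d²(T, Juno) = (13.5−9.5)² + (-4.5−(-8))² = 16 + 12.25 = 28.25
d²(T, Bravo) = (13.5−(-7))² + (-4.5−(-16))² = 420.25 + 132.25 = 552.5
d²(T, Pavo) = (13.5−(-9))² + (-4.5−(-12))² = 506.25 + 56.25 = 562.5
d²(T, Tauri) = (13.5−(-11))² + (-4.5−(-12.5))² = 600.25 + 64 = 664.25
d²(T, Orion) = (13.5−10.5)² + (-4.5−12.5)² = 9 + 289 = 298
d²(T, Cygnus) = (13.5−4.5)² + (-4.5−(-3.5))² = 81 + 1 = 82
d²(T, Ursa) = (13.5−9.5)² + (-4.5−6.5)² = 16 + 121 = 137
Juno is nearest.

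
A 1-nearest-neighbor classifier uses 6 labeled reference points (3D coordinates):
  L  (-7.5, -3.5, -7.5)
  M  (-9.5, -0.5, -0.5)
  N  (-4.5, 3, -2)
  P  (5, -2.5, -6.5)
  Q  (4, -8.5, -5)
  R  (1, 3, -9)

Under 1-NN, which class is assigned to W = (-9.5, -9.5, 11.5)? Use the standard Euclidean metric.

M

Compare squared distances (the ordering matches that of the actual distances):
|WL|² = 4 + 36 + 361 = 401
|WM|² = 0 + 81 + 144 = 225
|WN|² = 25 + 156.25 + 182.25 = 363.5
|WP|² = 210.25 + 49 + 324 = 583.25
|WQ|² = 182.25 + 1 + 272.25 = 455.5
|WR|² = 110.25 + 156.25 + 420.25 = 686.75
The smallest is to M, so W lies in the Voronoi region of M.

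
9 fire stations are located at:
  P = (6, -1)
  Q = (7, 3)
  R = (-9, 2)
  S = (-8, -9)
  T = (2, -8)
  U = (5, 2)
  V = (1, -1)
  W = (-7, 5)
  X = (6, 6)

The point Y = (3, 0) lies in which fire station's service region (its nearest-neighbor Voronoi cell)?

Since √ is increasing, it suffices to compare squared distances:
|YP|² = (3−6)² + (0−(-1))² = 9 + 1 = 10
|YQ|² = (3−7)² + (0−3)² = 16 + 9 = 25
|YR|² = (3−(-9))² + (0−2)² = 144 + 4 = 148
|YS|² = (3−(-8))² + (0−(-9))² = 121 + 81 = 202
|YT|² = (3−2)² + (0−(-8))² = 1 + 64 = 65
|YU|² = (3−5)² + (0−2)² = 4 + 4 = 8
|YV|² = (3−1)² + (0−(-1))² = 4 + 1 = 5
|YW|² = (3−(-7))² + (0−5)² = 100 + 25 = 125
|YX|² = (3−6)² + (0−6)² = 9 + 36 = 45
V is nearest.

V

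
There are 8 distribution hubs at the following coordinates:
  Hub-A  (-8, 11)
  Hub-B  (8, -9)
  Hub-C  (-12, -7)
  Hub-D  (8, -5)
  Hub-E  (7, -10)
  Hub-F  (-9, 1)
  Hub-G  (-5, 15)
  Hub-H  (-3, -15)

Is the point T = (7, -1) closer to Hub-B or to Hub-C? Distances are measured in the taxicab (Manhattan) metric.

Hub-B

d(T, Hub-B) = |7−8| + |-1−(-9)| = 1 + 8 = 9
d(T, Hub-C) = |7−(-12)| + |-1−(-7)| = 19 + 6 = 25
9 < 25, so Hub-B is closer.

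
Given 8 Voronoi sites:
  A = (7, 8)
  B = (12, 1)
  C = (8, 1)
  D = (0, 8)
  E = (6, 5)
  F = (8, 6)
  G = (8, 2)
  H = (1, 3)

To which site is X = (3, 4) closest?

Compare squared distances (the ordering matches that of the actual distances):
|XA|² = (3−7)² + (4−8)² = 16 + 16 = 32
|XB|² = (3−12)² + (4−1)² = 81 + 9 = 90
|XC|² = (3−8)² + (4−1)² = 25 + 9 = 34
|XD|² = (3−0)² + (4−8)² = 9 + 16 = 25
|XE|² = (3−6)² + (4−5)² = 9 + 1 = 10
|XF|² = (3−8)² + (4−6)² = 25 + 4 = 29
|XG|² = (3−8)² + (4−2)² = 25 + 4 = 29
|XH|² = (3−1)² + (4−3)² = 4 + 1 = 5
Minimum is at H.

H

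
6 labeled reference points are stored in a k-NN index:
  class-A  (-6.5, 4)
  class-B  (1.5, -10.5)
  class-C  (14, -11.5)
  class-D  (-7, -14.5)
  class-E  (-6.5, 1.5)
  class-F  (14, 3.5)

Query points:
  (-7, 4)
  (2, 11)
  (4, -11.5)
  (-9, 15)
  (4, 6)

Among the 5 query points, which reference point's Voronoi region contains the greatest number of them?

(-7, 4) — d² to each: class-A:0.25, class-B:282.5, class-C:681.25, class-D:342.25, class-E:6.5, class-F:441.25 → nearest is class-A
(2, 11) — d² to each: class-A:121.25, class-B:462.5, class-C:650.25, class-D:731.25, class-E:162.5, class-F:200.25 → nearest is class-A
(4, -11.5) — d² to each: class-A:350.5, class-B:7.25, class-C:100, class-D:130, class-E:279.25, class-F:325 → nearest is class-B
(-9, 15) — d² to each: class-A:127.25, class-B:760.5, class-C:1231.25, class-D:874.25, class-E:188.5, class-F:661.25 → nearest is class-A
(4, 6) — d² to each: class-A:114.25, class-B:278.5, class-C:406.25, class-D:541.25, class-E:130.5, class-F:106.25 → nearest is class-F
Tally — class-A:3, class-B:1, class-F:1. class-A captures the most (3).

class-A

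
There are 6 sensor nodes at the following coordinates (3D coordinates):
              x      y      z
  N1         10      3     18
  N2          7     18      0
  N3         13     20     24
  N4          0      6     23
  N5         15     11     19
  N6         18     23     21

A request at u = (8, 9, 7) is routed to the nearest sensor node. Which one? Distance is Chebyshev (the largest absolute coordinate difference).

N2

d(u,N1) = max(2, 6, 11) = 11
d(u,N2) = max(1, 9, 7) = 9
d(u,N3) = max(5, 11, 17) = 17
d(u,N4) = max(8, 3, 16) = 16
d(u,N5) = max(7, 2, 12) = 12
d(u,N6) = max(10, 14, 14) = 14
The smallest is to N2, so u lies in the Voronoi region of N2.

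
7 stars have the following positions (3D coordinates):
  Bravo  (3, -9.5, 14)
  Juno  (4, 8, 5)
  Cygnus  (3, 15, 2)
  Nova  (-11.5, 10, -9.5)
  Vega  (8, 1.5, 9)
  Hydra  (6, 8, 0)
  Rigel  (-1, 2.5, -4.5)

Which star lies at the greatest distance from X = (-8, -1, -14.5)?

Bravo

Squared Euclidean distances:
d²(X, Bravo) = (-8−3)² + (-1−(-9.5))² + (-14.5−14)² = 121 + 72.25 + 812.25 = 1005.5
d²(X, Juno) = (-8−4)² + (-1−8)² + (-14.5−5)² = 144 + 81 + 380.25 = 605.25
d²(X, Cygnus) = (-8−3)² + (-1−15)² + (-14.5−2)² = 121 + 256 + 272.25 = 649.25
d²(X, Nova) = (-8−(-11.5))² + (-1−10)² + (-14.5−(-9.5))² = 12.25 + 121 + 25 = 158.25
d²(X, Vega) = (-8−8)² + (-1−1.5)² + (-14.5−9)² = 256 + 6.25 + 552.25 = 814.5
d²(X, Hydra) = (-8−6)² + (-1−8)² + (-14.5−0)² = 196 + 81 + 210.25 = 487.25
d²(X, Rigel) = (-8−(-1))² + (-1−2.5)² + (-14.5−(-4.5))² = 49 + 12.25 + 100 = 161.25
The largest is to Bravo.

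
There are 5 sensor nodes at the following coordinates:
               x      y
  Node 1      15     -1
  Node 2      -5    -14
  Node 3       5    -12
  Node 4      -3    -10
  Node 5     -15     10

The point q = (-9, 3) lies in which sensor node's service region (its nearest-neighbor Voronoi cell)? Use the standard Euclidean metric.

Node 5

Since √ is increasing, it suffices to compare squared distances:
d²(q, Node 1) = (-9−15)² + (3−(-1))² = 576 + 16 = 592
d²(q, Node 2) = (-9−(-5))² + (3−(-14))² = 16 + 289 = 305
d²(q, Node 3) = (-9−5)² + (3−(-12))² = 196 + 225 = 421
d²(q, Node 4) = (-9−(-3))² + (3−(-10))² = 36 + 169 = 205
d²(q, Node 5) = (-9−(-15))² + (3−10)² = 36 + 49 = 85
The smallest is to Node 5, so q lies in the Voronoi region of Node 5.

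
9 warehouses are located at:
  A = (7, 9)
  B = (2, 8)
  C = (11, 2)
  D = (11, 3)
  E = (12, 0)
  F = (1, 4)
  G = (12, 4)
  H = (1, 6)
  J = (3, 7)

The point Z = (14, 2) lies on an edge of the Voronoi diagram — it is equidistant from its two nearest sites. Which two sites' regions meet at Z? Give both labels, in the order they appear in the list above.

Squared distances from Z to each site:
|ZA|² = (14−7)² + (2−9)² = 49 + 49 = 98
|ZB|² = (14−2)² + (2−8)² = 144 + 36 = 180
|ZC|² = (14−11)² + (2−2)² = 9 + 0 = 9
|ZD|² = (14−11)² + (2−3)² = 9 + 1 = 10
|ZE|² = (14−12)² + (2−0)² = 4 + 4 = 8
|ZF|² = (14−1)² + (2−4)² = 169 + 4 = 173
|ZG|² = (14−12)² + (2−4)² = 4 + 4 = 8
|ZH|² = (14−1)² + (2−6)² = 169 + 16 = 185
|ZJ|² = (14−3)² + (2−7)² = 121 + 25 = 146
Z is equidistant from E and G (both at squared distance 8), and every other site is strictly farther — so Z lies on the E–G Voronoi edge.

E and G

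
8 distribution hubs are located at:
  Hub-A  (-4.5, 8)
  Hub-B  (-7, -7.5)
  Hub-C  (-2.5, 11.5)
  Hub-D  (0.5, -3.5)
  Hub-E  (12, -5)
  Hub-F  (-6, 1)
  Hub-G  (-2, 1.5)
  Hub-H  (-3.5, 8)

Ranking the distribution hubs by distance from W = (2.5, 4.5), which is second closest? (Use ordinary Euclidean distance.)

Since √ is increasing, it suffices to compare squared distances:
d²(W, Hub-A) = 49 + 12.25 = 61.25
d²(W, Hub-B) = 90.25 + 144 = 234.25
d²(W, Hub-C) = 25 + 49 = 74
d²(W, Hub-D) = 4 + 64 = 68
d²(W, Hub-E) = 90.25 + 90.25 = 180.5
d²(W, Hub-F) = 72.25 + 12.25 = 84.5
d²(W, Hub-G) = 20.25 + 9 = 29.25
d²(W, Hub-H) = 36 + 12.25 = 48.25
Sorted ascending: Hub-G, Hub-H, Hub-A, … — the second-nearest is Hub-H.

Hub-H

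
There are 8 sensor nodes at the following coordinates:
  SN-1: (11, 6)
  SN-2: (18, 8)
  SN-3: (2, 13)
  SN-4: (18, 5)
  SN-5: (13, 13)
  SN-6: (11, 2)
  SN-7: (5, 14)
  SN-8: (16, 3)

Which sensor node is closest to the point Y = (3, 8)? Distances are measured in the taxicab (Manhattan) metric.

d(Y, SN-1) = |3−11| + |8−6| = 8 + 2 = 10
d(Y, SN-2) = |3−18| + |8−8| = 15 + 0 = 15
d(Y, SN-3) = |3−2| + |8−13| = 1 + 5 = 6
d(Y, SN-4) = |3−18| + |8−5| = 15 + 3 = 18
d(Y, SN-5) = |3−13| + |8−13| = 10 + 5 = 15
d(Y, SN-6) = |3−11| + |8−2| = 8 + 6 = 14
d(Y, SN-7) = |3−5| + |8−14| = 2 + 6 = 8
d(Y, SN-8) = |3−16| + |8−3| = 13 + 5 = 18
SN-3 is nearest.

SN-3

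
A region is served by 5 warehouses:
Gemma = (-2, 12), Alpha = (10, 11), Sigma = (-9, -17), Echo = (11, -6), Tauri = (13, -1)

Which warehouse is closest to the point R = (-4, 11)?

Since √ is increasing, it suffices to compare squared distances:
d²(R, Gemma) = (-4−(-2))² + (11−12)² = 4 + 1 = 5
d²(R, Alpha) = (-4−10)² + (11−11)² = 196 + 0 = 196
d²(R, Sigma) = (-4−(-9))² + (11−(-17))² = 25 + 784 = 809
d²(R, Echo) = (-4−11)² + (11−(-6))² = 225 + 289 = 514
d²(R, Tauri) = (-4−13)² + (11−(-1))² = 289 + 144 = 433
Gemma is nearest.

Gemma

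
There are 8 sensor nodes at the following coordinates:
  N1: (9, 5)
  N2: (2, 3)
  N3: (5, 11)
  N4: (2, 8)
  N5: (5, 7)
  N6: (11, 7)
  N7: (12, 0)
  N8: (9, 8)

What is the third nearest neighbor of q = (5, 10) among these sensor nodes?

Compare squared distances (the ordering matches that of the actual distances):
|qN1|² = 16 + 25 = 41
|qN2|² = 9 + 49 = 58
|qN3|² = 0 + 1 = 1
|qN4|² = 9 + 4 = 13
|qN5|² = 0 + 9 = 9
|qN6|² = 36 + 9 = 45
|qN7|² = 49 + 100 = 149
|qN8|² = 16 + 4 = 20
Sorted ascending: N3, N5, N4, N8, … — the third-nearest is N4.

N4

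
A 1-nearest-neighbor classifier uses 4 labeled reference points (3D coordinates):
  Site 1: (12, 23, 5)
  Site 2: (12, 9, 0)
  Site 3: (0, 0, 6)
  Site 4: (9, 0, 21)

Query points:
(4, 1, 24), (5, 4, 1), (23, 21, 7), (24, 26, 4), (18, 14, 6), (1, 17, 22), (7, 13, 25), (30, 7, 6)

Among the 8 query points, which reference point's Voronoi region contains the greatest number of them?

Site 4

(4, 1, 24) — d² to each: Site 1:909, Site 2:704, Site 3:341, Site 4:35 → nearest is Site 4
(5, 4, 1) — d² to each: Site 1:426, Site 2:75, Site 3:66, Site 4:432 → nearest is Site 3
(23, 21, 7) — d² to each: Site 1:129, Site 2:314, Site 3:971, Site 4:833 → nearest is Site 1
(24, 26, 4) — d² to each: Site 1:154, Site 2:449, Site 3:1256, Site 4:1190 → nearest is Site 1
(18, 14, 6) — d² to each: Site 1:118, Site 2:97, Site 3:520, Site 4:502 → nearest is Site 2
(1, 17, 22) — d² to each: Site 1:446, Site 2:669, Site 3:546, Site 4:354 → nearest is Site 4
(7, 13, 25) — d² to each: Site 1:525, Site 2:666, Site 3:579, Site 4:189 → nearest is Site 4
(30, 7, 6) — d² to each: Site 1:581, Site 2:364, Site 3:949, Site 4:715 → nearest is Site 2
Tally — Site 1:2, Site 2:2, Site 3:1, Site 4:3. Site 4 captures the most (3).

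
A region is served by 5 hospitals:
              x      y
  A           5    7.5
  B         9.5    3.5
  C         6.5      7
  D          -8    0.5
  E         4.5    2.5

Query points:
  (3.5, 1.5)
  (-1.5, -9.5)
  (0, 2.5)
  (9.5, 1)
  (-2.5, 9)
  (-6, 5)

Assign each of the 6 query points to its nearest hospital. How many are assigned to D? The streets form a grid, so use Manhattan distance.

(3.5, 1.5) — d to each: A:7.5, B:8, C:8.5, D:12.5, E:2 → nearest is E
(-1.5, -9.5) — d to each: A:23.5, B:24, C:24.5, D:16.5, E:18 → nearest is D
(0, 2.5) — d to each: A:10, B:10.5, C:11, D:10, E:4.5 → nearest is E
(9.5, 1) — d to each: A:11, B:2.5, C:9, D:18, E:6.5 → nearest is B
(-2.5, 9) — d to each: A:9, B:17.5, C:11, D:14, E:13.5 → nearest is A
(-6, 5) — d to each: A:13.5, B:17, C:14.5, D:6.5, E:13 → nearest is D
2 of the 6 points have D as nearest.

2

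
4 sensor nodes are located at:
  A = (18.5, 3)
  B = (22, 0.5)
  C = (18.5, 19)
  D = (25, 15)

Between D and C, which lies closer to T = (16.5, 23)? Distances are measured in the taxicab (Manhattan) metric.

C

d(T,D) = |16.5−25| + |23−15| = 8.5 + 8 = 16.5
d(T,C) = |16.5−18.5| + |23−19| = 2 + 4 = 6
16.5 > 6, so C is closer.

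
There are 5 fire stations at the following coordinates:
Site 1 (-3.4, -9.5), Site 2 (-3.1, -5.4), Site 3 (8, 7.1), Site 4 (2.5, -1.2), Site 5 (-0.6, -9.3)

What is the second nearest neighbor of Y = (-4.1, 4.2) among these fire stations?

Site 2

Compare squared distances (the ordering matches that of the actual distances):
d²(Y, Site 1) = (-4.1−(-3.4))² + (4.2−(-9.5))² = 0.49 + 187.69 = 188.18
d²(Y, Site 2) = (-4.1−(-3.1))² + (4.2−(-5.4))² = 1 + 92.16 = 93.16
d²(Y, Site 3) = (-4.1−8)² + (4.2−7.1)² = 146.41 + 8.41 = 154.82
d²(Y, Site 4) = (-4.1−2.5)² + (4.2−(-1.2))² = 43.56 + 29.16 = 72.72
d²(Y, Site 5) = (-4.1−(-0.6))² + (4.2−(-9.3))² = 12.25 + 182.25 = 194.5
Sorted ascending: Site 4, Site 2, Site 3, … — the second-nearest is Site 2.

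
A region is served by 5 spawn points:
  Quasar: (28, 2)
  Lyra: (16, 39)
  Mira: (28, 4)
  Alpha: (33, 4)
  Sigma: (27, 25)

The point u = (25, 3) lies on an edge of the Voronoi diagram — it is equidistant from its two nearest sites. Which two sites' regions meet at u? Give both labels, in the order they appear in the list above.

Quasar and Mira

Squared distances from u to each site:
d²(u, Quasar) = (25−28)² + (3−2)² = 9 + 1 = 10
d²(u, Lyra) = (25−16)² + (3−39)² = 81 + 1296 = 1377
d²(u, Mira) = (25−28)² + (3−4)² = 9 + 1 = 10
d²(u, Alpha) = (25−33)² + (3−4)² = 64 + 1 = 65
d²(u, Sigma) = (25−27)² + (3−25)² = 4 + 484 = 488
u is equidistant from Quasar and Mira (both at squared distance 10), and every other site is strictly farther — so u lies on the Quasar–Mira Voronoi edge.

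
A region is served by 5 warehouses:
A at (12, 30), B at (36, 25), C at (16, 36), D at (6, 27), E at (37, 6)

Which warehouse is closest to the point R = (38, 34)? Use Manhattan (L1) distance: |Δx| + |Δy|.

d(R,A) = |38−12| + |34−30| = 26 + 4 = 30
d(R,B) = |38−36| + |34−25| = 2 + 9 = 11
d(R,C) = |38−16| + |34−36| = 22 + 2 = 24
d(R,D) = |38−6| + |34−27| = 32 + 7 = 39
d(R,E) = |38−37| + |34−6| = 1 + 28 = 29
B is nearest.

B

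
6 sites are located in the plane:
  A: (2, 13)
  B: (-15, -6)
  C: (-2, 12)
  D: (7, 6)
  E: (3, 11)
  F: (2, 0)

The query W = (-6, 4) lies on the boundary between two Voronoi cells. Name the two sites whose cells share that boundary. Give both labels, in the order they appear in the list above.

C and F

Squared distances from W to each site:
|WA|² = 64 + 81 = 145
|WB|² = 81 + 100 = 181
|WC|² = 16 + 64 = 80
|WD|² = 169 + 4 = 173
|WE|² = 81 + 49 = 130
|WF|² = 64 + 16 = 80
W is equidistant from C and F (both at squared distance 80), and every other site is strictly farther — so W lies on the C–F Voronoi edge.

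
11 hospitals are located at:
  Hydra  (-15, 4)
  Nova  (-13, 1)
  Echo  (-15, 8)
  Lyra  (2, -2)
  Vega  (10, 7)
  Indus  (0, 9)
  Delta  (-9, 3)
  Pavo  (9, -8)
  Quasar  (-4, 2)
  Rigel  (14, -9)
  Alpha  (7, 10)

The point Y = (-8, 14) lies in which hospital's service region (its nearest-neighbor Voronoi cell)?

Compare squared distances (the ordering matches that of the actual distances):
d²(Y, Hydra) = 49 + 100 = 149
d²(Y, Nova) = 25 + 169 = 194
d²(Y, Echo) = 49 + 36 = 85
d²(Y, Lyra) = 100 + 256 = 356
d²(Y, Vega) = 324 + 49 = 373
d²(Y, Indus) = 64 + 25 = 89
d²(Y, Delta) = 1 + 121 = 122
d²(Y, Pavo) = 289 + 484 = 773
d²(Y, Quasar) = 16 + 144 = 160
d²(Y, Rigel) = 484 + 529 = 1013
d²(Y, Alpha) = 225 + 16 = 241
Minimum is at Echo.

Echo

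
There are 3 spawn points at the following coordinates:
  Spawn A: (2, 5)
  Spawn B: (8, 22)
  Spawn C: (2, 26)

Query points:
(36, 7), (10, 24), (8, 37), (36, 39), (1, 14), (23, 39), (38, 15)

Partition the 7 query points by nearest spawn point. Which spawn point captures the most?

(36, 7) — d² to each: Spawn A:1160, Spawn B:1009, Spawn C:1517 → nearest is Spawn B
(10, 24) — d² to each: Spawn A:425, Spawn B:8, Spawn C:68 → nearest is Spawn B
(8, 37) — d² to each: Spawn A:1060, Spawn B:225, Spawn C:157 → nearest is Spawn C
(36, 39) — d² to each: Spawn A:2312, Spawn B:1073, Spawn C:1325 → nearest is Spawn B
(1, 14) — d² to each: Spawn A:82, Spawn B:113, Spawn C:145 → nearest is Spawn A
(23, 39) — d² to each: Spawn A:1597, Spawn B:514, Spawn C:610 → nearest is Spawn B
(38, 15) — d² to each: Spawn A:1396, Spawn B:949, Spawn C:1417 → nearest is Spawn B
Tally — Spawn A:1, Spawn B:5, Spawn C:1. Spawn B captures the most (5).

Spawn B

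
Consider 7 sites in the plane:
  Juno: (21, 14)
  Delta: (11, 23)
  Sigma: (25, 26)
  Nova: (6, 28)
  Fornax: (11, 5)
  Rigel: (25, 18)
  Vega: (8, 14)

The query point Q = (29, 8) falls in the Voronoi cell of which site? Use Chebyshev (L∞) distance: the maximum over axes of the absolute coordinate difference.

Juno

d(Q, Juno) = max(8, 6) = 8
d(Q, Delta) = max(18, 15) = 18
d(Q, Sigma) = max(4, 18) = 18
d(Q, Nova) = max(23, 20) = 23
d(Q, Fornax) = max(18, 3) = 18
d(Q, Rigel) = max(4, 10) = 10
d(Q, Vega) = max(21, 6) = 21
Juno is nearest.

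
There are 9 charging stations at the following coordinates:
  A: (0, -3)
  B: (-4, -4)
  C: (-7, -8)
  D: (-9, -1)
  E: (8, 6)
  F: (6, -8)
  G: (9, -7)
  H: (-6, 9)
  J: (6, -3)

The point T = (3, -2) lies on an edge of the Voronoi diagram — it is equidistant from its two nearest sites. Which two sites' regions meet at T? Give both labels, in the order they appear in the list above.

Squared distances from T to each site:
|TA|² = 9 + 1 = 10
|TB|² = 49 + 4 = 53
|TC|² = 100 + 36 = 136
|TD|² = 144 + 1 = 145
|TE|² = 25 + 64 = 89
|TF|² = 9 + 36 = 45
|TG|² = 36 + 25 = 61
|TH|² = 81 + 121 = 202
|TJ|² = 9 + 1 = 10
T is equidistant from A and J (both at squared distance 10), and every other site is strictly farther — so T lies on the A–J Voronoi edge.

A and J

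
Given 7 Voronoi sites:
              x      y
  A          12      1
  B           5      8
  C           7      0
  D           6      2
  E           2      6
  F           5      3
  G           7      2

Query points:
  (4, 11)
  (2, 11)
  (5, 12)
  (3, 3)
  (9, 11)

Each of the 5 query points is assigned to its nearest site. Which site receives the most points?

(4, 11) — d² to each: A:164, B:10, C:130, D:85, E:29, F:65, G:90 → nearest is B
(2, 11) — d² to each: A:200, B:18, C:146, D:97, E:25, F:73, G:106 → nearest is B
(5, 12) — d² to each: A:170, B:16, C:148, D:101, E:45, F:81, G:104 → nearest is B
(3, 3) — d² to each: A:85, B:29, C:25, D:10, E:10, F:4, G:17 → nearest is F
(9, 11) — d² to each: A:109, B:25, C:125, D:90, E:74, F:80, G:85 → nearest is B
Tally — B:4, F:1. B captures the most (4).

B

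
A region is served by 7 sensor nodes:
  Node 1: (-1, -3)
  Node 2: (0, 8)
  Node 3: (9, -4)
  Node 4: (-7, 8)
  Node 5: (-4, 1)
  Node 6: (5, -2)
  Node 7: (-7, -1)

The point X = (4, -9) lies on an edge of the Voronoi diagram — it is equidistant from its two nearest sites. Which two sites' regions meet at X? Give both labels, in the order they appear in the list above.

Node 3 and Node 6

Squared distances from X to each site:
d²(X, Node 1) = (4−(-1))² + (-9−(-3))² = 25 + 36 = 61
d²(X, Node 2) = (4−0)² + (-9−8)² = 16 + 289 = 305
d²(X, Node 3) = (4−9)² + (-9−(-4))² = 25 + 25 = 50
d²(X, Node 4) = (4−(-7))² + (-9−8)² = 121 + 289 = 410
d²(X, Node 5) = (4−(-4))² + (-9−1)² = 64 + 100 = 164
d²(X, Node 6) = (4−5)² + (-9−(-2))² = 1 + 49 = 50
d²(X, Node 7) = (4−(-7))² + (-9−(-1))² = 121 + 64 = 185
X is equidistant from Node 3 and Node 6 (both at squared distance 50), and every other site is strictly farther — so X lies on the Node 3–Node 6 Voronoi edge.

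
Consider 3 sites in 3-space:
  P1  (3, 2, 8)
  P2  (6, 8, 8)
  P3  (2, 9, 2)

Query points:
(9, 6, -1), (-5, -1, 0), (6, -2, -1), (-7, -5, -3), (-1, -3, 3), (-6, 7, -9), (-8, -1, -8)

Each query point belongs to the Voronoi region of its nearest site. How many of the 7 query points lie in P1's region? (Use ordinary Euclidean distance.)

(9, 6, -1) — d² to each: P1:133, P2:94, P3:67 → nearest is P3
(-5, -1, 0) — d² to each: P1:137, P2:266, P3:153 → nearest is P1
(6, -2, -1) — d² to each: P1:106, P2:181, P3:146 → nearest is P1
(-7, -5, -3) — d² to each: P1:270, P2:459, P3:302 → nearest is P1
(-1, -3, 3) — d² to each: P1:66, P2:195, P3:154 → nearest is P1
(-6, 7, -9) — d² to each: P1:395, P2:434, P3:189 → nearest is P3
(-8, -1, -8) — d² to each: P1:386, P2:533, P3:300 → nearest is P3
4 of the 7 points have P1 as nearest.

4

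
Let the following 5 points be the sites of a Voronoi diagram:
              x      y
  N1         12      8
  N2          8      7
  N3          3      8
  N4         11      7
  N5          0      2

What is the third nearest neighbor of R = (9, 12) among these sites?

N4

Squared Euclidean distances:
|RN1|² = (9−12)² + (12−8)² = 9 + 16 = 25
|RN2|² = (9−8)² + (12−7)² = 1 + 25 = 26
|RN3|² = (9−3)² + (12−8)² = 36 + 16 = 52
|RN4|² = (9−11)² + (12−7)² = 4 + 25 = 29
|RN5|² = (9−0)² + (12−2)² = 81 + 100 = 181
Sorted ascending: N1, N2, N4, N3, … — the third-nearest is N4.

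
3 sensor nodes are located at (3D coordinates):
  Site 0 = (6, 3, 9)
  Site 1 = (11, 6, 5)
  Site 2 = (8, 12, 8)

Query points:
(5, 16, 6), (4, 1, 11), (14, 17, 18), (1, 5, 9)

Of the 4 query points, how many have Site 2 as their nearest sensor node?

2

(5, 16, 6) — d² to each: Site 0:179, Site 1:137, Site 2:29 → nearest is Site 2
(4, 1, 11) — d² to each: Site 0:12, Site 1:110, Site 2:146 → nearest is Site 0
(14, 17, 18) — d² to each: Site 0:341, Site 1:299, Site 2:161 → nearest is Site 2
(1, 5, 9) — d² to each: Site 0:29, Site 1:117, Site 2:99 → nearest is Site 0
2 of the 4 points have Site 2 as nearest.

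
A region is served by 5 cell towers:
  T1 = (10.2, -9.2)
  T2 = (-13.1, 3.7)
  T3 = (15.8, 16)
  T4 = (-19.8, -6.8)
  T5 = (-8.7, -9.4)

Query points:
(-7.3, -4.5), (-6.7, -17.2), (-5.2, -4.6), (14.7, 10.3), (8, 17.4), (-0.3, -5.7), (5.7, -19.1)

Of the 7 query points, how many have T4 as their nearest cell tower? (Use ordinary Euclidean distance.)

0

(-7.3, -4.5) — d² to each: T1:328.34, T2:100.88, T3:953.86, T4:161.54, T5:25.97 → nearest is T5
(-6.7, -17.2) — d² to each: T1:349.61, T2:477.77, T3:1608.49, T4:279.77, T5:64.84 → nearest is T5
(-5.2, -4.6) — d² to each: T1:258.32, T2:131.3, T3:865.36, T4:218, T5:35.29 → nearest is T5
(14.7, 10.3) — d² to each: T1:400.5, T2:816.4, T3:33.7, T4:1482.66, T5:935.65 → nearest is T3
(8, 17.4) — d² to each: T1:712.4, T2:632.9, T3:62.8, T4:1358.48, T5:997.13 → nearest is T3
(-0.3, -5.7) — d² to each: T1:122.5, T2:252.2, T3:730.1, T4:381.46, T5:84.25 → nearest is T5
(5.7, -19.1) — d² to each: T1:118.26, T2:873.28, T3:1334.02, T4:801.54, T5:301.45 → nearest is T1
0 of the 7 points have T4 as nearest.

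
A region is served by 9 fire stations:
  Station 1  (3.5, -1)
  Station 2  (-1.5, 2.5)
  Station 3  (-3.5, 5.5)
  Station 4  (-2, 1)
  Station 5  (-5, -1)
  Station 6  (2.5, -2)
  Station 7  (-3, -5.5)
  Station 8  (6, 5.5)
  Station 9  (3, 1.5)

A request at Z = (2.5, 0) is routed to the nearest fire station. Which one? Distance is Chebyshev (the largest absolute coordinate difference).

d(Z, Station 1) = max(1, 1) = 1
d(Z, Station 2) = max(4, 2.5) = 4
d(Z, Station 3) = max(6, 5.5) = 6
d(Z, Station 4) = max(4.5, 1) = 4.5
d(Z, Station 5) = max(7.5, 1) = 7.5
d(Z, Station 6) = max(0, 2) = 2
d(Z, Station 7) = max(5.5, 5.5) = 5.5
d(Z, Station 8) = max(3.5, 5.5) = 5.5
d(Z, Station 9) = max(0.5, 1.5) = 1.5
The smallest is to Station 1, so Z lies in the Voronoi region of Station 1.

Station 1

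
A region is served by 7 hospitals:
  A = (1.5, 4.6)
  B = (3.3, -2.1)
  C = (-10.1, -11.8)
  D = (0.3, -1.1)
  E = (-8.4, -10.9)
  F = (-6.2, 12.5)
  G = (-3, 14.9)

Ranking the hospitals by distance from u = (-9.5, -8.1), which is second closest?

Compare squared distances (the ordering matches that of the actual distances):
|uA|² = (-9.5−1.5)² + (-8.1−4.6)² = 121 + 161.29 = 282.29
|uB|² = (-9.5−3.3)² + (-8.1−(-2.1))² = 163.84 + 36 = 199.84
|uC|² = (-9.5−(-10.1))² + (-8.1−(-11.8))² = 0.36 + 13.69 = 14.05
|uD|² = (-9.5−0.3)² + (-8.1−(-1.1))² = 96.04 + 49 = 145.04
|uE|² = (-9.5−(-8.4))² + (-8.1−(-10.9))² = 1.21 + 7.84 = 9.05
|uF|² = (-9.5−(-6.2))² + (-8.1−12.5)² = 10.89 + 424.36 = 435.25
|uG|² = (-9.5−(-3))² + (-8.1−14.9)² = 42.25 + 529 = 571.25
Sorted ascending: E, C, D, … — the second-nearest is C.

C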